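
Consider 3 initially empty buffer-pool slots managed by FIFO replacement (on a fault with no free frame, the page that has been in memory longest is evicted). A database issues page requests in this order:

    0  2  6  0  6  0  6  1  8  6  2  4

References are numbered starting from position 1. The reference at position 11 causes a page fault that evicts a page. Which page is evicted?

pos 1: 0: fault, frames {0}
pos 2: 2: fault, frames {0,2}
pos 3: 6: fault, frames {0,2,6}
pos 4: 0: hit
pos 5: 6: hit
pos 6: 0: hit
pos 7: 6: hit
pos 8: 1: fault, evict 0, frames {2,6,1}
pos 9: 8: fault, evict 2, frames {6,1,8}
pos 10: 6: hit
pos 11: 2: fault, evict 6, frames {1,8,2}
At position 11, page 6 is evicted.

6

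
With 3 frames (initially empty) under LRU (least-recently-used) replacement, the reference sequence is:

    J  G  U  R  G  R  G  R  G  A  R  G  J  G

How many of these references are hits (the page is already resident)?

8

J: fault, frames [J]
G: fault, frames [J, G]
U: fault, frames [J, G, U]
R: fault, evict J, frames [G, U, R]
G: hit
R: hit
G: hit
R: hit
G: hit
A: fault, evict U, frames [R, G, A]
R: hit
G: hit
J: fault, evict A, frames [R, G, J]
G: hit
Hits: 8.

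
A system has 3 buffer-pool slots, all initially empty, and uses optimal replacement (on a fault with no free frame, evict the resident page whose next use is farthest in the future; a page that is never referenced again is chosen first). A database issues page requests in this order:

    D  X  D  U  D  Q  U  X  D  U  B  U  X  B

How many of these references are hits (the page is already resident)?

8

D: miss, frames (D)
X: miss, frames (D X)
D: hit
U: miss, frames (D X U)
D: hit
Q: miss, evict D, frames (X U Q)
U: hit
X: hit
D: miss, evict Q, frames (X U D)
U: hit
B: miss, evict D, frames (X U B)
U: hit
X: hit
B: hit
Hits: 8.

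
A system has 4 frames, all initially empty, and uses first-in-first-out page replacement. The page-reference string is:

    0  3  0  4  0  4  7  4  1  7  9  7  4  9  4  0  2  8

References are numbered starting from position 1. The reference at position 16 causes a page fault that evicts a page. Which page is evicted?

pos 1: 0 → miss, frames [0]
pos 2: 3 → miss, frames [0, 3]
pos 3: 0 → hit
pos 4: 4 → miss, frames [0, 3, 4]
pos 5: 0 → hit
pos 6: 4 → hit
pos 7: 7 → miss, frames [0, 3, 4, 7]
pos 8: 4 → hit
pos 9: 1 → miss, evict 0, frames [3, 4, 7, 1]
pos 10: 7 → hit
pos 11: 9 → miss, evict 3, frames [4, 7, 1, 9]
pos 12: 7 → hit
pos 13: 4 → hit
pos 14: 9 → hit
pos 15: 4 → hit
pos 16: 0 → miss, evict 4, frames [7, 1, 9, 0]
At position 16, page 4 is evicted.

4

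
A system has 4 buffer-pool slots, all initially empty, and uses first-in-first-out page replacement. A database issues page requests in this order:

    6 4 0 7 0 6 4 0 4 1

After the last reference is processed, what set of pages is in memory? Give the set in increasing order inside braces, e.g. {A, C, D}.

6 → fault, frames [6]
4 → fault, frames [6, 4]
0 → fault, frames [6, 4, 0]
7 → fault, frames [6, 4, 0, 7]
0 → hit
6 → hit
4 → hit
0 → hit
4 → hit
1 → fault, evict 6, frames [4, 0, 7, 1]

{0, 1, 4, 7}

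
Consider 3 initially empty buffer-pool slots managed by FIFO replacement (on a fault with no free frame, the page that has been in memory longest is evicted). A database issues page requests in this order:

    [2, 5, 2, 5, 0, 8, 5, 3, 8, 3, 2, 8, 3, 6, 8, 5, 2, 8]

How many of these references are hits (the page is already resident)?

8

2 → fault, frames {2}
5 → fault, frames {2,5}
2 → hit
5 → hit
0 → fault, frames {2,5,0}
8 → fault, evict 2, frames {5,0,8}
5 → hit
3 → fault, evict 5, frames {0,8,3}
8 → hit
3 → hit
2 → fault, evict 0, frames {8,3,2}
8 → hit
3 → hit
6 → fault, evict 8, frames {3,2,6}
8 → fault, evict 3, frames {2,6,8}
5 → fault, evict 2, frames {6,8,5}
2 → fault, evict 6, frames {8,5,2}
8 → hit
Hits: 8.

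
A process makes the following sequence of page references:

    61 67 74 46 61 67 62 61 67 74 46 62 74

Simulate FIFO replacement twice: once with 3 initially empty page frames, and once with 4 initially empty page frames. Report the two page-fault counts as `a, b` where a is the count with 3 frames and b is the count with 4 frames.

3 frames: F F F F F F F . . F F . . → 9 faults.
4 frames: F F F F . . F F F F F F . → 10 faults.
10 > 9: adding a frame increased faults — Belady's anomaly.

9, 10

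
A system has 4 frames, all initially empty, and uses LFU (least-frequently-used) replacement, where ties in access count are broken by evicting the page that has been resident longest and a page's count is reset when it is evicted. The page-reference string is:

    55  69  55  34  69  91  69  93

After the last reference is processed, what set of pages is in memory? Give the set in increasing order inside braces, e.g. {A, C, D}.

{55, 69, 91, 93}

55: miss, frames (55)
69: miss, frames (55 69)
55: hit
34: miss, frames (55 69 34)
69: hit
91: miss, frames (55 69 34 91)
69: hit
93: miss, evict 34, frames (55 69 91 93)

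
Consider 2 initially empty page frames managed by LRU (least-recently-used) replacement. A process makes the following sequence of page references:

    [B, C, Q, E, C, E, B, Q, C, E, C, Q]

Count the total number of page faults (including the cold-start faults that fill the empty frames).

10

B -> fault, frames (B)
C -> fault, frames (B C)
Q -> fault, evict B, frames (C Q)
E -> fault, evict C, frames (Q E)
C -> fault, evict Q, frames (E C)
E -> hit
B -> fault, evict C, frames (E B)
Q -> fault, evict E, frames (B Q)
C -> fault, evict B, frames (Q C)
E -> fault, evict Q, frames (C E)
C -> hit
Q -> fault, evict E, frames (C Q)
Page faults: 10.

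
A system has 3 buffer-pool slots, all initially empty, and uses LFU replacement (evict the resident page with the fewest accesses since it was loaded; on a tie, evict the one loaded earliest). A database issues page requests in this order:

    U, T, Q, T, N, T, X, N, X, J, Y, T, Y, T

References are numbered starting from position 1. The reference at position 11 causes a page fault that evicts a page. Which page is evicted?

pos 1: U -> miss, frames {U}
pos 2: T -> miss, frames {U,T}
pos 3: Q -> miss, frames {U,T,Q}
pos 4: T -> hit
pos 5: N -> miss, evict U, frames {T,Q,N}
pos 6: T -> hit
pos 7: X -> miss, evict Q, frames {T,N,X}
pos 8: N -> hit
pos 9: X -> hit
pos 10: J -> miss, evict N, frames {T,X,J}
pos 11: Y -> miss, evict J, frames {T,X,Y}
At position 11, page J is evicted.

J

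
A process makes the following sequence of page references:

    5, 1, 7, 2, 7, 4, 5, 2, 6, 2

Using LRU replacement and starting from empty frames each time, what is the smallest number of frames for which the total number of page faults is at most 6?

5

f=1: 10 faults
f=2: 8 faults
f=3: 8 faults
f=4: 7 faults
f=5: 6 faults
f=6: 6 faults
Smallest f with faults ≤ 6 is 5.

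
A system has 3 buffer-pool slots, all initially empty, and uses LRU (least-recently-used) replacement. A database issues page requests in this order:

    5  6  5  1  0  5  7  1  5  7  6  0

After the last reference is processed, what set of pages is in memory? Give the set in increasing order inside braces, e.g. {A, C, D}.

5 → miss, frames (5)
6 → miss, frames (5 6)
5 → hit
1 → miss, frames (6 5 1)
0 → miss, evict 6, frames (5 1 0)
5 → hit
7 → miss, evict 1, frames (0 5 7)
1 → miss, evict 0, frames (5 7 1)
5 → hit
7 → hit
6 → miss, evict 1, frames (5 7 6)
0 → miss, evict 5, frames (7 6 0)

{0, 6, 7}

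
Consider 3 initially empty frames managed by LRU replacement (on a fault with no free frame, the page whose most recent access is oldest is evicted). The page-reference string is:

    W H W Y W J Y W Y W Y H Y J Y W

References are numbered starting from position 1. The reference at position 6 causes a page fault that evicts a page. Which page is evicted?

H

pos 1: W: fault, frames {W}
pos 2: H: fault, frames {W,H}
pos 3: W: hit
pos 4: Y: fault, frames {H,W,Y}
pos 5: W: hit
pos 6: J: fault, evict H, frames {Y,W,J}
At position 6, page H is evicted.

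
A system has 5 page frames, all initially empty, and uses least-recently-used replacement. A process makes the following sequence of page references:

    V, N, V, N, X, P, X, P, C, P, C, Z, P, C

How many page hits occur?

V -> fault, frames {V}
N -> fault, frames {V,N}
V -> hit
N -> hit
X -> fault, frames {V,N,X}
P -> fault, frames {V,N,X,P}
X -> hit
P -> hit
C -> fault, frames {V,N,X,P,C}
P -> hit
C -> hit
Z -> fault, evict V, frames {N,X,P,C,Z}
P -> hit
C -> hit
Hits: 8.

8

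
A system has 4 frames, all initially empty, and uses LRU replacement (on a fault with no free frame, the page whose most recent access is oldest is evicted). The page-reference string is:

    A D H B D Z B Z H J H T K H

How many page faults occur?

A → miss, frames [A]
D → miss, frames [A, D]
H → miss, frames [A, D, H]
B → miss, frames [A, D, H, B]
D → hit
Z → miss, evict A, frames [H, B, D, Z]
B → hit
Z → hit
H → hit
J → miss, evict D, frames [B, Z, H, J]
H → hit
T → miss, evict B, frames [Z, J, H, T]
K → miss, evict Z, frames [J, H, T, K]
H → hit
Page faults: 8.

8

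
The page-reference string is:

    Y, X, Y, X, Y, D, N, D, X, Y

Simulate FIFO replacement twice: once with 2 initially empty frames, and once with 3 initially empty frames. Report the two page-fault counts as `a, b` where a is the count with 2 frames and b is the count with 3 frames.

2 frames: F F . . . F F . F F → 6 faults.
3 frames: F F . . . F F . . F → 5 faults.
5 < 6: adding a frame reduced faults, as is typical.

6, 5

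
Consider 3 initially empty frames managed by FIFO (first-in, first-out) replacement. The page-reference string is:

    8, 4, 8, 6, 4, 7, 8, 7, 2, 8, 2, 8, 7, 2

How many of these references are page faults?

6

8: miss, frames [8]
4: miss, frames [8, 4]
8: hit
6: miss, frames [8, 4, 6]
4: hit
7: miss, evict 8, frames [4, 6, 7]
8: miss, evict 4, frames [6, 7, 8]
7: hit
2: miss, evict 6, frames [7, 8, 2]
8: hit
2: hit
8: hit
7: hit
2: hit
Page faults: 6.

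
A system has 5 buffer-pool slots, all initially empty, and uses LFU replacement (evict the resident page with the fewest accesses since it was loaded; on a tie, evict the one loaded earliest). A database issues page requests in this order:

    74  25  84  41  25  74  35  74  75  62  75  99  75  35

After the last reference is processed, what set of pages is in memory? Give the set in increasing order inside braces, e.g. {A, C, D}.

74 → fault, frames [74]
25 → fault, frames [74, 25]
84 → fault, frames [74, 25, 84]
41 → fault, frames [74, 25, 84, 41]
25 → hit
74 → hit
35 → fault, frames [74, 25, 84, 41, 35]
74 → hit
75 → fault, evict 84, frames [74, 25, 41, 35, 75]
62 → fault, evict 41, frames [74, 25, 35, 75, 62]
75 → hit
99 → fault, evict 35, frames [74, 25, 75, 62, 99]
75 → hit
35 → fault, evict 62, frames [74, 25, 75, 99, 35]

{25, 35, 74, 75, 99}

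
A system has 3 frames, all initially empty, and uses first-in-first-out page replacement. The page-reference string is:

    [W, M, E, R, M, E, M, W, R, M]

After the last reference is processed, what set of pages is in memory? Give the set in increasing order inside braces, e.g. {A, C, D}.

{M, R, W}

W → fault, frames (W)
M → fault, frames (W M)
E → fault, frames (W M E)
R → fault, evict W, frames (M E R)
M → hit
E → hit
M → hit
W → fault, evict M, frames (E R W)
R → hit
M → fault, evict E, frames (R W M)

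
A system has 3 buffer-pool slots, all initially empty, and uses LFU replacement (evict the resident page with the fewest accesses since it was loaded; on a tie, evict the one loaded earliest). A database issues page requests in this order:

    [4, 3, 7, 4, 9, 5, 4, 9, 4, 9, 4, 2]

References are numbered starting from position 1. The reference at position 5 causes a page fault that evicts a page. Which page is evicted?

pos 1: 4 -> fault, frames [4]
pos 2: 3 -> fault, frames [4, 3]
pos 3: 7 -> fault, frames [4, 3, 7]
pos 4: 4 -> hit
pos 5: 9 -> fault, evict 3, frames [4, 7, 9]
At position 5, page 3 is evicted.

3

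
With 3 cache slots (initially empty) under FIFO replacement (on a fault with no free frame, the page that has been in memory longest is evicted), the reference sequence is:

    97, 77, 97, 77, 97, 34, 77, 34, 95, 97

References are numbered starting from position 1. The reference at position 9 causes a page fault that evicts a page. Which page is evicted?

97

pos 1: 97 -> fault, frames [97]
pos 2: 77 -> fault, frames [97, 77]
pos 3: 97 -> hit
pos 4: 77 -> hit
pos 5: 97 -> hit
pos 6: 34 -> fault, frames [97, 77, 34]
pos 7: 77 -> hit
pos 8: 34 -> hit
pos 9: 95 -> fault, evict 97, frames [77, 34, 95]
At position 9, page 97 is evicted.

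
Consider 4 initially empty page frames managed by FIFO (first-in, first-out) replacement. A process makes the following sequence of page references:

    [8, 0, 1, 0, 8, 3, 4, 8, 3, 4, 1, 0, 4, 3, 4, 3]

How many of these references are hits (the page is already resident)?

8 → fault, frames {8}
0 → fault, frames {8,0}
1 → fault, frames {8,0,1}
0 → hit
8 → hit
3 → fault, frames {8,0,1,3}
4 → fault, evict 8, frames {0,1,3,4}
8 → fault, evict 0, frames {1,3,4,8}
3 → hit
4 → hit
1 → hit
0 → fault, evict 1, frames {3,4,8,0}
4 → hit
3 → hit
4 → hit
3 → hit
Hits: 9.

9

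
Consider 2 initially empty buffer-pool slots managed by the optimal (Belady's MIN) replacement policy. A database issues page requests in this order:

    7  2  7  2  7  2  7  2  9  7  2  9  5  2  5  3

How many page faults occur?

6

7 → miss, frames {7}
2 → miss, frames {7,2}
7 → hit
2 → hit
7 → hit
2 → hit
7 → hit
2 → hit
9 → miss, evict 2, frames {7,9}
7 → hit
2 → miss, evict 7, frames {9,2}
9 → hit
5 → miss, evict 9, frames {2,5}
2 → hit
5 → hit
3 → miss, evict 5, frames {2,3}
Page faults: 6.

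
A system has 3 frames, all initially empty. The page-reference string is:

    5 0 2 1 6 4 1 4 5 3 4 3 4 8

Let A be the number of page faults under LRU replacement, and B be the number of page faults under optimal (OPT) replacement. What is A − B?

Under LRU: F F F F F F . . F F . . . F → 9 faults.
Under OPT: F F F F F F . . . F . . . F → 8 faults.
A − B = 9 − 8 = 1.

1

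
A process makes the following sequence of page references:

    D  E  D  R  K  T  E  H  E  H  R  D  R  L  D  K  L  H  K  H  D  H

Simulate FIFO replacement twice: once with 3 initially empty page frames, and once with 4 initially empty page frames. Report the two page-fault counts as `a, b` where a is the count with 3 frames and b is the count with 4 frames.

3 frames: F F . F F F F F . . F F . F . F . F . . F . → 13 faults.
4 frames: F F . F F F . F F . F F . F . F . F . . . . → 12 faults.
12 < 13: adding a frame reduced faults, as is typical.

13, 12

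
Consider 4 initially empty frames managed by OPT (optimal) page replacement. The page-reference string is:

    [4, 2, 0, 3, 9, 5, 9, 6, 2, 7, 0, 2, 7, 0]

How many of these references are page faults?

4 -> miss, frames [4]
2 -> miss, frames [4, 2]
0 -> miss, frames [4, 2, 0]
3 -> miss, frames [4, 2, 0, 3]
9 -> miss, evict 3, frames [4, 2, 0, 9]
5 -> miss, evict 4, frames [2, 0, 9, 5]
9 -> hit
6 -> miss, evict 5, frames [2, 0, 9, 6]
2 -> hit
7 -> miss, evict 6, frames [2, 0, 9, 7]
0 -> hit
2 -> hit
7 -> hit
0 -> hit
Page faults: 8.

8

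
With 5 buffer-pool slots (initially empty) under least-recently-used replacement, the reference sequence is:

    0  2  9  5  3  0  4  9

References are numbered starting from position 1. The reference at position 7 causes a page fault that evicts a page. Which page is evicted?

2

pos 1: 0 → miss, frames (0)
pos 2: 2 → miss, frames (0 2)
pos 3: 9 → miss, frames (0 2 9)
pos 4: 5 → miss, frames (0 2 9 5)
pos 5: 3 → miss, frames (0 2 9 5 3)
pos 6: 0 → hit
pos 7: 4 → miss, evict 2, frames (9 5 3 0 4)
At position 7, page 2 is evicted.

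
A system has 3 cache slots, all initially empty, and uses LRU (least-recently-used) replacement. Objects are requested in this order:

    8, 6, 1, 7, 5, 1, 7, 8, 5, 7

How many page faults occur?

8 -> fault, frames {8}
6 -> fault, frames {8,6}
1 -> fault, frames {8,6,1}
7 -> fault, evict 8, frames {6,1,7}
5 -> fault, evict 6, frames {1,7,5}
1 -> hit
7 -> hit
8 -> fault, evict 5, frames {1,7,8}
5 -> fault, evict 1, frames {7,8,5}
7 -> hit
Page faults: 7.

7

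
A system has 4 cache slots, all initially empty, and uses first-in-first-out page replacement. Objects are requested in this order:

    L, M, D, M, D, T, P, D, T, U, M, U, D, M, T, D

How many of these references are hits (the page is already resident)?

L: miss, frames (L)
M: miss, frames (L M)
D: miss, frames (L M D)
M: hit
D: hit
T: miss, frames (L M D T)
P: miss, evict L, frames (M D T P)
D: hit
T: hit
U: miss, evict M, frames (D T P U)
M: miss, evict D, frames (T P U M)
U: hit
D: miss, evict T, frames (P U M D)
M: hit
T: miss, evict P, frames (U M D T)
D: hit
Hits: 7.

7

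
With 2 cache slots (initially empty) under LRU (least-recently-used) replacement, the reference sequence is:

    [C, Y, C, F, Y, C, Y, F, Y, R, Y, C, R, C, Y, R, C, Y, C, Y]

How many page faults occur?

C -> miss, frames (C)
Y -> miss, frames (C Y)
C -> hit
F -> miss, evict Y, frames (C F)
Y -> miss, evict C, frames (F Y)
C -> miss, evict F, frames (Y C)
Y -> hit
F -> miss, evict C, frames (Y F)
Y -> hit
R -> miss, evict F, frames (Y R)
Y -> hit
C -> miss, evict R, frames (Y C)
R -> miss, evict Y, frames (C R)
C -> hit
Y -> miss, evict R, frames (C Y)
R -> miss, evict C, frames (Y R)
C -> miss, evict Y, frames (R C)
Y -> miss, evict R, frames (C Y)
C -> hit
Y -> hit
Page faults: 13.

13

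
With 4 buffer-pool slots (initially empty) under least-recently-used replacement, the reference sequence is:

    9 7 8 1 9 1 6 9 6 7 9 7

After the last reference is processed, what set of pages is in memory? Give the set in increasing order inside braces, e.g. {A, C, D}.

{1, 6, 7, 9}

9 → fault, frames (9)
7 → fault, frames (9 7)
8 → fault, frames (9 7 8)
1 → fault, frames (9 7 8 1)
9 → hit
1 → hit
6 → fault, evict 7, frames (8 9 1 6)
9 → hit
6 → hit
7 → fault, evict 8, frames (1 9 6 7)
9 → hit
7 → hit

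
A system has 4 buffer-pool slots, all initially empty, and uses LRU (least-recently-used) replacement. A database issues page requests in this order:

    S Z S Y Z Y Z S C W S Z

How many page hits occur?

7

S: miss, frames (S)
Z: miss, frames (S Z)
S: hit
Y: miss, frames (Z S Y)
Z: hit
Y: hit
Z: hit
S: hit
C: miss, frames (Y Z S C)
W: miss, evict Y, frames (Z S C W)
S: hit
Z: hit
Hits: 7.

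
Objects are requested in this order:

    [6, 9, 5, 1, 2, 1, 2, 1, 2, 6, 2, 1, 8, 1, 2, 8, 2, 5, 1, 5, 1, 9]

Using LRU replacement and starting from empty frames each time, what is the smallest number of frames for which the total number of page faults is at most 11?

3

f=1: 22 faults
f=2: 13 faults
f=3: 10 faults
f=4: 9 faults
f=5: 7 faults
f=6: 6 faults
Smallest f with faults ≤ 11 is 3.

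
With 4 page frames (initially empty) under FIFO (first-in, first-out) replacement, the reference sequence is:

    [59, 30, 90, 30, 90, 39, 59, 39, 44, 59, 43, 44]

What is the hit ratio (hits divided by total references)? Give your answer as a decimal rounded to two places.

0.42

59: miss, frames {59}
30: miss, frames {59,30}
90: miss, frames {59,30,90}
30: hit
90: hit
39: miss, frames {59,30,90,39}
59: hit
39: hit
44: miss, evict 59, frames {30,90,39,44}
59: miss, evict 30, frames {90,39,44,59}
43: miss, evict 90, frames {39,44,59,43}
44: hit
Hits: 5 of 12 references → 5/12 = 0.4167.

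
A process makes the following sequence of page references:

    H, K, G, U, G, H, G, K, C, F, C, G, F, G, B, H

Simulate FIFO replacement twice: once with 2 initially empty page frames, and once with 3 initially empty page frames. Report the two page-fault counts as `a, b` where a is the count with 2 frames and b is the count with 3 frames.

12, 11

2 frames: F F F F . F F F F F . F . . F F → 12 faults.
3 frames: F F F F . F . F F F . F . . F F → 11 faults.
11 < 12: adding a frame reduced faults, as is typical.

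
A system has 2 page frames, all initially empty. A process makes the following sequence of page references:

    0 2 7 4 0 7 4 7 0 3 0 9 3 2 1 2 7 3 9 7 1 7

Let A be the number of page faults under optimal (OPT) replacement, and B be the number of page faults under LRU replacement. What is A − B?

-4

Under OPT: F F F F . F . . F F . F . F F . F F F . F . → 14 faults.
Under LRU: F F F F F F F . F F . F F F F . F F F F F . → 18 faults.
A − B = 14 − 18 = -4.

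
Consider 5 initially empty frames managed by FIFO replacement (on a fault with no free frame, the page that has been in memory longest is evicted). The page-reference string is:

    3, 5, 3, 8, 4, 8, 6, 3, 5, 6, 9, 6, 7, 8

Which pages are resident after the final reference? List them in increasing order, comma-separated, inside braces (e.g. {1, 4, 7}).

{4, 6, 7, 8, 9}

3 -> fault, frames {3}
5 -> fault, frames {3,5}
3 -> hit
8 -> fault, frames {3,5,8}
4 -> fault, frames {3,5,8,4}
8 -> hit
6 -> fault, frames {3,5,8,4,6}
3 -> hit
5 -> hit
6 -> hit
9 -> fault, evict 3, frames {5,8,4,6,9}
6 -> hit
7 -> fault, evict 5, frames {8,4,6,9,7}
8 -> hit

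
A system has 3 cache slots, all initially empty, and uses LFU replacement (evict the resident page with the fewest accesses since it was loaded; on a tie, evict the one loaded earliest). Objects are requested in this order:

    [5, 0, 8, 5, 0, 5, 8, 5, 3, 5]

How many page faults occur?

4

5 → fault, frames (5)
0 → fault, frames (5 0)
8 → fault, frames (5 0 8)
5 → hit
0 → hit
5 → hit
8 → hit
5 → hit
3 → fault, evict 0, frames (5 8 3)
5 → hit
Page faults: 4.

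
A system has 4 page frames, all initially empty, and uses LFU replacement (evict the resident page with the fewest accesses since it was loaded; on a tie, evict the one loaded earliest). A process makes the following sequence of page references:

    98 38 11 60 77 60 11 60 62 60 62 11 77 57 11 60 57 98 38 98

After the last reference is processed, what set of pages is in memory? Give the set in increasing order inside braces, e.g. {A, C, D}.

{11, 57, 60, 98}

98 -> fault, frames {98}
38 -> fault, frames {98,38}
11 -> fault, frames {98,38,11}
60 -> fault, frames {98,38,11,60}
77 -> fault, evict 98, frames {38,11,60,77}
60 -> hit
11 -> hit
60 -> hit
62 -> fault, evict 38, frames {11,60,77,62}
60 -> hit
62 -> hit
11 -> hit
77 -> hit
57 -> fault, evict 77, frames {11,60,62,57}
11 -> hit
60 -> hit
57 -> hit
98 -> fault, evict 62, frames {11,60,57,98}
38 -> fault, evict 98, frames {11,60,57,38}
98 -> fault, evict 38, frames {11,60,57,98}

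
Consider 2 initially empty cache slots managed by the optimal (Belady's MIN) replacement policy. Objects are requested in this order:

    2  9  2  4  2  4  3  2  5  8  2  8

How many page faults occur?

6

2 -> miss, frames (2)
9 -> miss, frames (2 9)
2 -> hit
4 -> miss, evict 9, frames (2 4)
2 -> hit
4 -> hit
3 -> miss, evict 4, frames (2 3)
2 -> hit
5 -> miss, evict 3, frames (2 5)
8 -> miss, evict 5, frames (2 8)
2 -> hit
8 -> hit
Page faults: 6.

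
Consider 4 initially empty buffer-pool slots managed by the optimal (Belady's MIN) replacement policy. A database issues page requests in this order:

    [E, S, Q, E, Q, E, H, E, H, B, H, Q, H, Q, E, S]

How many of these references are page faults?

E → miss, frames {E}
S → miss, frames {E,S}
Q → miss, frames {E,S,Q}
E → hit
Q → hit
E → hit
H → miss, frames {E,S,Q,H}
E → hit
H → hit
B → miss, evict S, frames {E,Q,H,B}
H → hit
Q → hit
H → hit
Q → hit
E → hit
S → miss, evict B, frames {E,Q,H,S}
Page faults: 6.

6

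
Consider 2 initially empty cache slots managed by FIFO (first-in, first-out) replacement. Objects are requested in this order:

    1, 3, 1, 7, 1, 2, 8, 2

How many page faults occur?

1: fault, frames (1)
3: fault, frames (1 3)
1: hit
7: fault, evict 1, frames (3 7)
1: fault, evict 3, frames (7 1)
2: fault, evict 7, frames (1 2)
8: fault, evict 1, frames (2 8)
2: hit
Page faults: 6.

6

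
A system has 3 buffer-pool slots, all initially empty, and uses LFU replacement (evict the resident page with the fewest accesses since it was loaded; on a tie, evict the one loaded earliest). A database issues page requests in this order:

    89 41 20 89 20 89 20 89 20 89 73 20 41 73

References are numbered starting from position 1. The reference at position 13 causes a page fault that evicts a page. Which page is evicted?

pos 1: 89 → fault, frames (89)
pos 2: 41 → fault, frames (89 41)
pos 3: 20 → fault, frames (89 41 20)
pos 4: 89 → hit
pos 5: 20 → hit
pos 6: 89 → hit
pos 7: 20 → hit
pos 8: 89 → hit
pos 9: 20 → hit
pos 10: 89 → hit
pos 11: 73 → fault, evict 41, frames (89 20 73)
pos 12: 20 → hit
pos 13: 41 → fault, evict 73, frames (89 20 41)
At position 13, page 73 is evicted.

73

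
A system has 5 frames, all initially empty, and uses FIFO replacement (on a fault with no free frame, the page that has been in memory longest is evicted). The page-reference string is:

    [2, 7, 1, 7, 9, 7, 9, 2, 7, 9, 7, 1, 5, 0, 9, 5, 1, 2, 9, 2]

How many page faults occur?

7

2 → miss, frames (2)
7 → miss, frames (2 7)
1 → miss, frames (2 7 1)
7 → hit
9 → miss, frames (2 7 1 9)
7 → hit
9 → hit
2 → hit
7 → hit
9 → hit
7 → hit
1 → hit
5 → miss, frames (2 7 1 9 5)
0 → miss, evict 2, frames (7 1 9 5 0)
9 → hit
5 → hit
1 → hit
2 → miss, evict 7, frames (1 9 5 0 2)
9 → hit
2 → hit
Page faults: 7.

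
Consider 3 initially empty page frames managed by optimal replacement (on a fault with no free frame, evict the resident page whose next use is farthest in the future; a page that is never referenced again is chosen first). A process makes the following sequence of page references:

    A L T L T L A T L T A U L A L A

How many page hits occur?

A → fault, frames {A}
L → fault, frames {A,L}
T → fault, frames {A,L,T}
L → hit
T → hit
L → hit
A → hit
T → hit
L → hit
T → hit
A → hit
U → fault, evict T, frames {A,L,U}
L → hit
A → hit
L → hit
A → hit
Hits: 12.

12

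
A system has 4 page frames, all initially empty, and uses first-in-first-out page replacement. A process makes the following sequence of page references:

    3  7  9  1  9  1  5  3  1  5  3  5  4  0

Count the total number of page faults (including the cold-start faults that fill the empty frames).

8

3 → miss, frames (3)
7 → miss, frames (3 7)
9 → miss, frames (3 7 9)
1 → miss, frames (3 7 9 1)
9 → hit
1 → hit
5 → miss, evict 3, frames (7 9 1 5)
3 → miss, evict 7, frames (9 1 5 3)
1 → hit
5 → hit
3 → hit
5 → hit
4 → miss, evict 9, frames (1 5 3 4)
0 → miss, evict 1, frames (5 3 4 0)
Page faults: 8.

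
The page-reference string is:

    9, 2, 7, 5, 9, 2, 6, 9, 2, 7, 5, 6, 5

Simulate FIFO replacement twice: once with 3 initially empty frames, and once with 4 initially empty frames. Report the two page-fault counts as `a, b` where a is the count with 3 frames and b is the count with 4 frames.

3 frames: F F F F F F F . . F F . . → 9 faults.
4 frames: F F F F . . F F F F F F . → 10 faults.
10 > 9: adding a frame increased faults — Belady's anomaly.

9, 10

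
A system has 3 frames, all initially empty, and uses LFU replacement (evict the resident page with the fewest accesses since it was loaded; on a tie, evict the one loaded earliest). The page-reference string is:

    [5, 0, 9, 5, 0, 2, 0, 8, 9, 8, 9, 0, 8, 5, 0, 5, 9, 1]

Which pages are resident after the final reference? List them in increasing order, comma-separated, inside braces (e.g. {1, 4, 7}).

5 → fault, frames (5)
0 → fault, frames (5 0)
9 → fault, frames (5 0 9)
5 → hit
0 → hit
2 → fault, evict 9, frames (5 0 2)
0 → hit
8 → fault, evict 2, frames (5 0 8)
9 → fault, evict 8, frames (5 0 9)
8 → fault, evict 9, frames (5 0 8)
9 → fault, evict 8, frames (5 0 9)
0 → hit
8 → fault, evict 9, frames (5 0 8)
5 → hit
0 → hit
5 → hit
9 → fault, evict 8, frames (5 0 9)
1 → fault, evict 9, frames (5 0 1)

{0, 1, 5}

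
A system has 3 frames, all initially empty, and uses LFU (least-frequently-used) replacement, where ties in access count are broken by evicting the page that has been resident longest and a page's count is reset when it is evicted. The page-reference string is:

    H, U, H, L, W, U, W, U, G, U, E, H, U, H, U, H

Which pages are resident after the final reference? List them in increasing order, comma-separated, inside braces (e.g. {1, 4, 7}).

H: miss, frames [H]
U: miss, frames [H, U]
H: hit
L: miss, frames [H, U, L]
W: miss, evict U, frames [H, L, W]
U: miss, evict L, frames [H, W, U]
W: hit
U: hit
G: miss, evict H, frames [W, U, G]
U: hit
E: miss, evict G, frames [W, U, E]
H: miss, evict E, frames [W, U, H]
U: hit
H: hit
U: hit
H: hit

{H, U, W}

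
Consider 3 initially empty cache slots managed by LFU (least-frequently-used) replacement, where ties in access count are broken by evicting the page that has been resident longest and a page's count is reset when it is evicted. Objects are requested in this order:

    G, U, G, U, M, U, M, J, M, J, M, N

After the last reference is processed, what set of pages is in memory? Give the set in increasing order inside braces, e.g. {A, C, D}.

G -> fault, frames {G}
U -> fault, frames {G,U}
G -> hit
U -> hit
M -> fault, frames {G,U,M}
U -> hit
M -> hit
J -> fault, evict G, frames {U,M,J}
M -> hit
J -> hit
M -> hit
N -> fault, evict J, frames {U,M,N}

{M, N, U}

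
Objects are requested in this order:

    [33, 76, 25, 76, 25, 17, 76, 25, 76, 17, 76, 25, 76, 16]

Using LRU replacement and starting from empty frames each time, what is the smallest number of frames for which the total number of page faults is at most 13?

2

f=1: 14 faults
f=2: 9 faults
f=3: 5 faults
f=4: 5 faults
f=5: 5 faults
Smallest f with faults ≤ 13 is 2.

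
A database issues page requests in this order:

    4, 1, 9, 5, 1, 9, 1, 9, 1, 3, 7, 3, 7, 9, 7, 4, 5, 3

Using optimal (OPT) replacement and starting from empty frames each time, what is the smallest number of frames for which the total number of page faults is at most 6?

5

f=1: 18 faults
f=2: 11 faults
f=3: 8 faults
f=4: 7 faults
f=5: 6 faults
f=6: 6 faults
Smallest f with faults ≤ 6 is 5.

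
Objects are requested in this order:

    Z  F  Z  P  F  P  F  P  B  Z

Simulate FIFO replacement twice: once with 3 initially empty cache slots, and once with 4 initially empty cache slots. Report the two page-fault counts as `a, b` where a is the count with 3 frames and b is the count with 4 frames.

3 frames: F F . F . . . . F F → 5 faults.
4 frames: F F . F . . . . F . → 4 faults.
4 < 5: adding a frame reduced faults, as is typical.

5, 4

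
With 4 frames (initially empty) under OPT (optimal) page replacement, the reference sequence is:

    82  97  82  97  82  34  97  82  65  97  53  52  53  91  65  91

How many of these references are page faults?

7

82: miss, frames [82]
97: miss, frames [82, 97]
82: hit
97: hit
82: hit
34: miss, frames [82, 97, 34]
97: hit
82: hit
65: miss, frames [82, 97, 34, 65]
97: hit
53: miss, evict 34, frames [82, 97, 65, 53]
52: miss, evict 97, frames [82, 65, 53, 52]
53: hit
91: miss, evict 52, frames [82, 65, 53, 91]
65: hit
91: hit
Page faults: 7.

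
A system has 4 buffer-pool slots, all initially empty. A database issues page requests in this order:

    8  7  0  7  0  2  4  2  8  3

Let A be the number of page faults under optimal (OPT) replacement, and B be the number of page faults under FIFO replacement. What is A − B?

Under OPT: F F F . . F F . . F → 6 faults.
Under FIFO: F F F . . F F . F F → 7 faults.
A − B = 6 − 7 = -1.

-1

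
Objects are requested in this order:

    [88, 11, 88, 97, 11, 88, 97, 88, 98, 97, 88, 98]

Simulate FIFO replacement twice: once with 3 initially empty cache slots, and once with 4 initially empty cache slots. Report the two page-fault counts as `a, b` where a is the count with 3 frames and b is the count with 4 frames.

5, 4

3 frames: F F . F . . . . F . F . → 5 faults.
4 frames: F F . F . . . . F . . . → 4 faults.
4 < 5: adding a frame reduced faults, as is typical.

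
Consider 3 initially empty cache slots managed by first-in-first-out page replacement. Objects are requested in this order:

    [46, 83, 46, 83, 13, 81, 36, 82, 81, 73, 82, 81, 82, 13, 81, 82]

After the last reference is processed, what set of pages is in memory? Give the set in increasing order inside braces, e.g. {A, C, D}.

{13, 81, 82}

46: fault, frames [46]
83: fault, frames [46, 83]
46: hit
83: hit
13: fault, frames [46, 83, 13]
81: fault, evict 46, frames [83, 13, 81]
36: fault, evict 83, frames [13, 81, 36]
82: fault, evict 13, frames [81, 36, 82]
81: hit
73: fault, evict 81, frames [36, 82, 73]
82: hit
81: fault, evict 36, frames [82, 73, 81]
82: hit
13: fault, evict 82, frames [73, 81, 13]
81: hit
82: fault, evict 73, frames [81, 13, 82]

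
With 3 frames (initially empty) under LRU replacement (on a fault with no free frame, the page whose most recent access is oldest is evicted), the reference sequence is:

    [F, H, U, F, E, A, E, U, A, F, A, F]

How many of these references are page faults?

F -> fault, frames (F)
H -> fault, frames (F H)
U -> fault, frames (F H U)
F -> hit
E -> fault, evict H, frames (U F E)
A -> fault, evict U, frames (F E A)
E -> hit
U -> fault, evict F, frames (A E U)
A -> hit
F -> fault, evict E, frames (U A F)
A -> hit
F -> hit
Page faults: 7.

7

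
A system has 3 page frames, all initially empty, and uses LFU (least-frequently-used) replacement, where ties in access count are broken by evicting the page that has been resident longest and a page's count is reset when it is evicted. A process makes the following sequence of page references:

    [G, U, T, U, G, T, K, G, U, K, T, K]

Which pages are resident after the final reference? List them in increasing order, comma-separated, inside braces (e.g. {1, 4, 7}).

{K, T, U}

G: miss, frames [G]
U: miss, frames [G, U]
T: miss, frames [G, U, T]
U: hit
G: hit
T: hit
K: miss, evict G, frames [U, T, K]
G: miss, evict K, frames [U, T, G]
U: hit
K: miss, evict G, frames [U, T, K]
T: hit
K: hit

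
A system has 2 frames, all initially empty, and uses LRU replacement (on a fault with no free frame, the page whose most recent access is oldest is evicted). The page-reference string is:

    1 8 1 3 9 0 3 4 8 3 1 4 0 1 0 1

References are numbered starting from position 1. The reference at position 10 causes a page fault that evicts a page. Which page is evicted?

4

pos 1: 1 → fault, frames [1]
pos 2: 8 → fault, frames [1, 8]
pos 3: 1 → hit
pos 4: 3 → fault, evict 8, frames [1, 3]
pos 5: 9 → fault, evict 1, frames [3, 9]
pos 6: 0 → fault, evict 3, frames [9, 0]
pos 7: 3 → fault, evict 9, frames [0, 3]
pos 8: 4 → fault, evict 0, frames [3, 4]
pos 9: 8 → fault, evict 3, frames [4, 8]
pos 10: 3 → fault, evict 4, frames [8, 3]
At position 10, page 4 is evicted.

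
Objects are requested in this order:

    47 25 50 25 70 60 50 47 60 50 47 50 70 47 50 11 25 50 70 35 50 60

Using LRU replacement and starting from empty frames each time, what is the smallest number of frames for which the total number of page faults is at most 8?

f=1: 22 faults
f=2: 20 faults
f=3: 13 faults
f=4: 11 faults
f=5: 9 faults
f=6: 8 faults
f=7: 7 faults
Smallest f with faults ≤ 8 is 6.

6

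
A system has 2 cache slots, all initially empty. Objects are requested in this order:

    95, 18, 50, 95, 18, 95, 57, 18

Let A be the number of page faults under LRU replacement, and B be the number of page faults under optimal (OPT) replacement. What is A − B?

Under LRU: F F F F F . F F → 7 faults.
Under OPT: F F F . F . F . → 5 faults.
A − B = 7 − 5 = 2.

2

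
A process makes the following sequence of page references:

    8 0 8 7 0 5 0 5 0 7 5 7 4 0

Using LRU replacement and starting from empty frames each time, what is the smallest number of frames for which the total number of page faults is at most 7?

f=1: 14 faults
f=2: 9 faults
f=3: 6 faults
f=4: 5 faults
f=5: 5 faults
Smallest f with faults ≤ 7 is 3.

3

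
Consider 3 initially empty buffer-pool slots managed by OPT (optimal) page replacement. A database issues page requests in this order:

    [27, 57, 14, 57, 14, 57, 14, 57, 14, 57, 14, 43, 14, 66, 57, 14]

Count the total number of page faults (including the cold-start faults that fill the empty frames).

27 -> fault, frames (27)
57 -> fault, frames (27 57)
14 -> fault, frames (27 57 14)
57 -> hit
14 -> hit
57 -> hit
14 -> hit
57 -> hit
14 -> hit
57 -> hit
14 -> hit
43 -> fault, evict 27, frames (57 14 43)
14 -> hit
66 -> fault, evict 43, frames (57 14 66)
57 -> hit
14 -> hit
Page faults: 5.

5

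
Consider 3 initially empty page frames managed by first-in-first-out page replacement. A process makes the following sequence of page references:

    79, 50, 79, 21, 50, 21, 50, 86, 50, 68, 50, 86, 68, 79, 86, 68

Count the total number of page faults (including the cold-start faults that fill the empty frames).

79: miss, frames [79]
50: miss, frames [79, 50]
79: hit
21: miss, frames [79, 50, 21]
50: hit
21: hit
50: hit
86: miss, evict 79, frames [50, 21, 86]
50: hit
68: miss, evict 50, frames [21, 86, 68]
50: miss, evict 21, frames [86, 68, 50]
86: hit
68: hit
79: miss, evict 86, frames [68, 50, 79]
86: miss, evict 68, frames [50, 79, 86]
68: miss, evict 50, frames [79, 86, 68]
Page faults: 9.

9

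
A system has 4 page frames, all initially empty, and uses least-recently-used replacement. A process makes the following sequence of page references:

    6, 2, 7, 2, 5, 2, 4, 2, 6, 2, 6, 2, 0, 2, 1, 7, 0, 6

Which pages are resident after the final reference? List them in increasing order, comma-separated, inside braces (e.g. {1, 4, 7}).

6: miss, frames {6}
2: miss, frames {6,2}
7: miss, frames {6,2,7}
2: hit
5: miss, frames {6,7,2,5}
2: hit
4: miss, evict 6, frames {7,5,2,4}
2: hit
6: miss, evict 7, frames {5,4,2,6}
2: hit
6: hit
2: hit
0: miss, evict 5, frames {4,6,2,0}
2: hit
1: miss, evict 4, frames {6,0,2,1}
7: miss, evict 6, frames {0,2,1,7}
0: hit
6: miss, evict 2, frames {1,7,0,6}

{0, 1, 6, 7}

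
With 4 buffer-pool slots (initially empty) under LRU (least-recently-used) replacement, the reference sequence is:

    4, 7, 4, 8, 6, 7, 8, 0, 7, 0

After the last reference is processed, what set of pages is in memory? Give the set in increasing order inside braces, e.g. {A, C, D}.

{0, 6, 7, 8}

4 → miss, frames (4)
7 → miss, frames (4 7)
4 → hit
8 → miss, frames (7 4 8)
6 → miss, frames (7 4 8 6)
7 → hit
8 → hit
0 → miss, evict 4, frames (6 7 8 0)
7 → hit
0 → hit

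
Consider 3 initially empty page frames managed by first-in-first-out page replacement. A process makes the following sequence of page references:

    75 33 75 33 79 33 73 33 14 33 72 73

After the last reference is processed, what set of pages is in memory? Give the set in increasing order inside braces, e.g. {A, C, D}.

{33, 72, 73}

75: miss, frames [75]
33: miss, frames [75, 33]
75: hit
33: hit
79: miss, frames [75, 33, 79]
33: hit
73: miss, evict 75, frames [33, 79, 73]
33: hit
14: miss, evict 33, frames [79, 73, 14]
33: miss, evict 79, frames [73, 14, 33]
72: miss, evict 73, frames [14, 33, 72]
73: miss, evict 14, frames [33, 72, 73]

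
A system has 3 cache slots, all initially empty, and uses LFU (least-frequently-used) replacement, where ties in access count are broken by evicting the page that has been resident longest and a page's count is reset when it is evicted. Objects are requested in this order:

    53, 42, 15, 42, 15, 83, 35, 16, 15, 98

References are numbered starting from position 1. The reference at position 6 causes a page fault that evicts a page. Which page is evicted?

53

pos 1: 53 -> miss, frames [53]
pos 2: 42 -> miss, frames [53, 42]
pos 3: 15 -> miss, frames [53, 42, 15]
pos 4: 42 -> hit
pos 5: 15 -> hit
pos 6: 83 -> miss, evict 53, frames [42, 15, 83]
At position 6, page 53 is evicted.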